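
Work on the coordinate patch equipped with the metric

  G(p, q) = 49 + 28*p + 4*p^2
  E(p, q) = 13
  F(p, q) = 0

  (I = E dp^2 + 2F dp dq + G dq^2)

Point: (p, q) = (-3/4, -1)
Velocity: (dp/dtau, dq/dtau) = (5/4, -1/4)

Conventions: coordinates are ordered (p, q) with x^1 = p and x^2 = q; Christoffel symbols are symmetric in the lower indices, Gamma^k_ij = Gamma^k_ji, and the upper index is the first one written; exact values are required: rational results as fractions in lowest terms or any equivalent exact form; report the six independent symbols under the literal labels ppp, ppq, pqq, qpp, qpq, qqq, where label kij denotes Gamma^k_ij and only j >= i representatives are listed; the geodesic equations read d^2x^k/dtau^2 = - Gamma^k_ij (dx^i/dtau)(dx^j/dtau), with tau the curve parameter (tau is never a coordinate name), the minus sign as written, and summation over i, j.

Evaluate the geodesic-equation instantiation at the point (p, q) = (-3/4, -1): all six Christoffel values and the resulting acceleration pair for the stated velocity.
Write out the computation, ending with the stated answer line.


E = 13, F = 0, G = 121/4 at the point
E_p = 0, E_q = 0, F_p = 0, F_q = 0, G_p = 22, G_q = 0
EG - F^2 = 1573/4;  g^inv = (4/1573) * [[121/4, 0], [0, 13]]
first-kind symbols [ij,l] = (1/2)(d_i g_jl + d_j g_il - d_l g_ij): [pp,p] = E_p/2 = 0, [pp,q] = F_p - E_q/2 = 0, [pq,p] = E_q/2 = 0, [pq,q] = G_p/2 = 11, [qq,p] = F_q - G_p/2 = -11, [qq,q] = G_q/2 = 0
Gamma^p_ij = (G*[ij,p] - F*[ij,q])/(EG - F^2), Gamma^q_ij = (E*[ij,q] - F*[ij,p])/(EG - F^2)
Gamma_ppp = 0, Gamma_ppq = 0, Gamma_pqq = -11/13, Gamma_qpp = 0, Gamma_qpq = 4/11, Gamma_qqq = 0
d^2p/dtau^2 = -(Gamma_ppp*(5/4)^2 + 2*Gamma_ppq*(5/4)*(-1/4) + Gamma_pqq*(-1/4)^2) = 11/208
d^2q/dtau^2 = -(Gamma_qpp*(5/4)^2 + 2*Gamma_qpq*(5/4)*(-1/4) + Gamma_qqq*(-1/4)^2) = 5/22

Answer: Gamma_ppp = 0, Gamma_ppq = 0, Gamma_pqq = -11/13, Gamma_qpp = 0, Gamma_qpq = 4/11, Gamma_qqq = 0; accelerations (d^2p/dtau^2, d^2q/dtau^2) = (11/208, 5/22)


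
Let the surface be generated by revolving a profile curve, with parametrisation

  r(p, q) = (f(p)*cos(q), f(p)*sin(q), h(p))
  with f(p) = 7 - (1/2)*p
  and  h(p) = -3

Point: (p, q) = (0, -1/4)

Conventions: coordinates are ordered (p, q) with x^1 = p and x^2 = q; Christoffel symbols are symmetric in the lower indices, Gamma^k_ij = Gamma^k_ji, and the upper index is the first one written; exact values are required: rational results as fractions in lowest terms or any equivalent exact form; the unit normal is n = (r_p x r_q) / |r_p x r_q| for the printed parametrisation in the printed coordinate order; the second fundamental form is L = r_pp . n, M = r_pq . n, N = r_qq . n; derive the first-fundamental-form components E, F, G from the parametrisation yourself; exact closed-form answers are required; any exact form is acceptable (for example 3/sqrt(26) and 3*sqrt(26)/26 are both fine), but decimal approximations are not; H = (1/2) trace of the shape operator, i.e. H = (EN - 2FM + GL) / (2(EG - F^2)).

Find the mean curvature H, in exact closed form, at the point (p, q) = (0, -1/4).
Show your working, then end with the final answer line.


f = 7, f' = -1/2, f'' = 0, h' = 0, h'' = 0
E = 1/4, F = 0, G = 49; answer radicand W^2 = 1/4
unnormalised second-form numerators: l = 0, m = 0, n = 0; L = l/sqrt(1/4), and similarly M = m/sqrt(W^2), N = n/sqrt(W^2)
H = (E*n - 2*F*m + G*l) / (2*(EG - F^2)*sqrt(W^2)); E*n - 2*F*m + G*l = 0, EG - F^2 = 49/4, so H = (0)/sqrt(1/4)

Answer: H = 0


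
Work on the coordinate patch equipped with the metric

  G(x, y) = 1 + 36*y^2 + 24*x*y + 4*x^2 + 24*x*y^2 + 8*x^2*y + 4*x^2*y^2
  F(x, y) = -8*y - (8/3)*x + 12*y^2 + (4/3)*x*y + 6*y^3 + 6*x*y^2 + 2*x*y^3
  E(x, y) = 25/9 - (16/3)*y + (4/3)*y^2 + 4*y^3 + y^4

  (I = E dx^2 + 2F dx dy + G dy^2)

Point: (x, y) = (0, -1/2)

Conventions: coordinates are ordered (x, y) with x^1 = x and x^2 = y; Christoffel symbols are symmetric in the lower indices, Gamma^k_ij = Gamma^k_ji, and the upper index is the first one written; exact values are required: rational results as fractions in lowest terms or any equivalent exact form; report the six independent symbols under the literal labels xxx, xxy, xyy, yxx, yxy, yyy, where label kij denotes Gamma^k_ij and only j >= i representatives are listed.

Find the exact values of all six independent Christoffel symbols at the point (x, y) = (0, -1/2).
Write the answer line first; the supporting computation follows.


Answer: Gamma_xxx = 0, Gamma_xxy = -60/413, Gamma_xyy = -360/413, Gamma_yxx = 0, Gamma_yxy = -432/2065, Gamma_yyy = -2592/2065

E = 769/144, F = 25/4, G = 10 at the point
E_x = 0, E_y = -25/6, F_x = -25/12, F_y = -31/2, G_x = -6, G_y = -36
EG - F^2 = 2065/144;  g^inv = (144/2065) * [[10, -25/4], [-25/4, 769/144]]
first-kind symbols [ij,l] = (1/2)(d_i g_jl + d_j g_il - d_l g_ij): [xx,x] = E_x/2 = 0, [xx,y] = F_x - E_y/2 = 0, [xy,x] = E_y/2 = -25/12, [xy,y] = G_x/2 = -3, [yy,x] = F_y - G_x/2 = -25/2, [yy,y] = G_y/2 = -18
Gamma^x_ij = (G*[ij,x] - F*[ij,y])/(EG - F^2), Gamma^y_ij = (E*[ij,y] - F*[ij,x])/(EG - F^2)


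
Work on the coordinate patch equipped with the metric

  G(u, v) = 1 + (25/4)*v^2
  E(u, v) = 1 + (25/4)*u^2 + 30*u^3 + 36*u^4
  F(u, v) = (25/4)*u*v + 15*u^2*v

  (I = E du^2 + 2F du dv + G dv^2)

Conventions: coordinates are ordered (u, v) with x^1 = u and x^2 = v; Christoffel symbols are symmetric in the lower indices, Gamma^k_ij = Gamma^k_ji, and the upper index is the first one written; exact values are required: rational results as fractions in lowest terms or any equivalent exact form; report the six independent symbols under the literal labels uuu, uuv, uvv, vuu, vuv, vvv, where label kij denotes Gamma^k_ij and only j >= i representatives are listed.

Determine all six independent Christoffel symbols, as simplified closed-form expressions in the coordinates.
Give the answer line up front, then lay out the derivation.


Answer: Gamma_uuu = (288*u^3 + 180*u^2 + 25*u)/(144*u^4 + 120*u^3 + 25*u^2 + 25*v^2 + 4), Gamma_uuv = 0, Gamma_uvv = (60*u^2 + 25*u)/(144*u^4 + 120*u^3 + 25*u^2 + 25*v^2 + 4), Gamma_vuu = (120*u*v + 25*v)/(144*u^4 + 120*u^3 + 25*u^2 + 25*v^2 + 4), Gamma_vuv = 0, Gamma_vvv = 25*v/(144*u^4 + 120*u^3 + 25*u^2 + 25*v^2 + 4)

E = 1 + (25/4)*u^2 + 30*u^3 + 36*u^4; F = (25/4)*u*v + 15*u^2*v; G = 1 + (25/4)*v^2
Gamma^k_ij = (1/2) g^{kl} (d_i g_jl + d_j g_il - d_l g_ij), with g^inv = (1/(EG-F^2)) [[G, -F], [-F, E]]
first partials: E_u = (25/2)*u + 90*u^2 + 144*u^3, E_v = 0, F_u = (25/4)*v + 30*u*v, F_v = (25/4)*u + 15*u^2, G_u = 0, G_v = (25/2)*v
D = EG - F^2 = 1 + (25/4)*v^2 + (25/4)*u^2 + 30*u^3 + 36*u^4
expanded: Gamma^u_uu = (G E_u - 2F F_u + F E_v)/(2D), Gamma^u_uv = (G E_v - F G_u)/(2D), Gamma^u_vv = (2G F_v - G G_u - F G_v)/(2D), Gamma^v_uu = (2E F_u - E E_v - F E_u)/(2D), Gamma^v_uv = (E G_u - F E_v)/(2D), Gamma^v_vv = (E G_v - 2F F_v + F G_u)/(2D); substitute and cancel common factors


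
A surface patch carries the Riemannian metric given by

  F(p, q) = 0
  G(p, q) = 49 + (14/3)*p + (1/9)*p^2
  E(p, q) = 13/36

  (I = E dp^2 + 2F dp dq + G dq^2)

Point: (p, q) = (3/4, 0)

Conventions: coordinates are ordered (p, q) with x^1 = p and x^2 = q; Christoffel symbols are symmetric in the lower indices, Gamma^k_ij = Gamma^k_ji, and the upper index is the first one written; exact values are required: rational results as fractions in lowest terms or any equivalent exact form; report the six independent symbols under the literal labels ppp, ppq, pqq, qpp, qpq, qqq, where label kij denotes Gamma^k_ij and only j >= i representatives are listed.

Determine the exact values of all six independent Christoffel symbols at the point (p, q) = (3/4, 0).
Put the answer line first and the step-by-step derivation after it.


Answer: Gamma_ppp = 0, Gamma_ppq = 0, Gamma_pqq = -87/13, Gamma_qpp = 0, Gamma_qpq = 4/87, Gamma_qqq = 0

E = 13/36, F = 0, G = 841/16 at the point
E_p = 0, E_q = 0, F_p = 0, F_q = 0, G_p = 29/6, G_q = 0
EG - F^2 = 10933/576;  g^inv = (576/10933) * [[841/16, 0], [0, 13/36]]
first-kind symbols [ij,l] = (1/2)(d_i g_jl + d_j g_il - d_l g_ij): [pp,p] = E_p/2 = 0, [pp,q] = F_p - E_q/2 = 0, [pq,p] = E_q/2 = 0, [pq,q] = G_p/2 = 29/12, [qq,p] = F_q - G_p/2 = -29/12, [qq,q] = G_q/2 = 0
Gamma^p_ij = (G*[ij,p] - F*[ij,q])/(EG - F^2), Gamma^q_ij = (E*[ij,q] - F*[ij,p])/(EG - F^2)


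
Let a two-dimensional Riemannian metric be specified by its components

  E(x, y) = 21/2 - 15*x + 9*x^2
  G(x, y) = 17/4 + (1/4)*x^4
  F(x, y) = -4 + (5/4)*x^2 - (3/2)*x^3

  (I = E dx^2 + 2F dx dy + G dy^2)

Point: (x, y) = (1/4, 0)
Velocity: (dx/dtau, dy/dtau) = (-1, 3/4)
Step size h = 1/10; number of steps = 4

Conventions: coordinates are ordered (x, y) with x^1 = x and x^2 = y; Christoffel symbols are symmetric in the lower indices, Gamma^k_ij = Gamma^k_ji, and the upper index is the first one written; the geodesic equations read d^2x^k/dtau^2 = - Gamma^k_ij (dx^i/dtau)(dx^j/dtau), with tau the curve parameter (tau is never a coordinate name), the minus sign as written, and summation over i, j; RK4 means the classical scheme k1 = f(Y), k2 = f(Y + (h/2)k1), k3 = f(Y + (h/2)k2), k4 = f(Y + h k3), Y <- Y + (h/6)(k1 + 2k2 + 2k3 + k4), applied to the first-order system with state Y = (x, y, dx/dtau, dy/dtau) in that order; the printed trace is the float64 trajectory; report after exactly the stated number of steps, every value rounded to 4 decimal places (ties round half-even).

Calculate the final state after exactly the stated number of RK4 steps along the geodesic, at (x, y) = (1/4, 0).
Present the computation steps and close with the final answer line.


f(Y) = (dx/dtau, dy/dtau, -Gamma^x_ij Y'^i Y'^j, -Gamma^y_ij Y'^i Y'^j) with the Gammas evaluated at the stage position; h = 0.100000; intermediate values shown to 6 dp
step 0: x = 0.2500, y = 0.0000, dx/dtau = -1.0000, dy/dtau = 0.7500
step 1:
  k1: at (x, y) = (0.250000, 0.000000), (dx/dtau, dy/dtau) = (-1.000000, 0.750000); Gamma_xxx = -1.350627, Gamma_xxy = 0.001986, Gamma_xyy = -0.002140, Gamma_yxx = -1.172647, Gamma_yxy = 0.003681, Gamma_yyy = -0.001986; k1 = (-1.000000, 0.750000, 1.354810, 1.179286)
  k2: at (x, y) = (0.200000, 0.037500), (dx/dtau, dy/dtau) = (-0.932260, 0.808964); Gamma_xxx = -1.296360, Gamma_xxy = 0.000895, Gamma_xyy = -0.000960, Gamma_yxx = -1.133112, Gamma_yxy = 0.001775, Gamma_yyy = -0.000895; k2 = (-0.932260, 0.808964, 1.128654, 0.988059)
  k3: at (x, y) = (0.203387, 0.040448), (dx/dtau, dy/dtau) = (-0.943567, 0.799403); Gamma_xxx = -1.299919, Gamma_xxy = 0.000949, Gamma_xyy = -0.001018, Gamma_yxx = -1.135544, Gamma_yxy = 0.001874, Gamma_yyy = -0.000949; k3 = (-0.943567, 0.799403, 1.159426, 1.014430)
  k4: at (x, y) = (0.155643, 0.079940), (dx/dtau, dy/dtau) = (-0.884057, 0.851443); Gamma_xxx = -1.251278, Gamma_xxy = 0.000378, Gamma_xyy = -0.000404, Gamma_yxx = -1.104480, Gamma_yxy = 0.000797, Gamma_yyy = -0.000378; k4 = (-0.884057, 0.851443, 0.978808, 0.864689)
  Y <- Y + (h/6)(k1 + 2k2 + 2k3 + k4): x = 0.1561, y = 0.0803, dx/dtau = -0.8848, dy/dtau = 0.8508
step 2:
  k1: at (x, y) = (0.156071, 0.080303), (dx/dtau, dy/dtau) = (-0.884837, 0.850816); Gamma_xxx = -1.251700, Gamma_xxy = 0.000382, Gamma_xyy = -0.000408, Gamma_yxx = -1.104728, Gamma_yxy = 0.000804, Gamma_yyy = -0.000382; k1 = (-0.884837, 0.850816, 0.980871, 0.866419)
  k2: at (x, y) = (0.111830, 0.122844), (dx/dtau, dy/dtau) = (-0.835793, 0.894137); Gamma_xxx = -1.209438, Gamma_xxy = 0.000126, Gamma_xyy = -0.000135, Gamma_yxx = -1.081893, Gamma_yxy = 0.000283, Gamma_yyy = -0.000126; k2 = (-0.835793, 0.894137, 0.845150, 0.756281)
  k3: at (x, y) = (0.114282, 0.125010), (dx/dtau, dy/dtau) = (-0.842580, 0.888630); Gamma_xxx = -1.211712, Gamma_xxy = 0.000136, Gamma_xyy = -0.000144, Gamma_yxx = -1.083012, Gamma_yxy = 0.000303, Gamma_yyy = -0.000136; k3 = (-0.842580, 0.888630, 0.860560, 0.769434)
  k4: at (x, y) = (0.071814, 0.169166), (dx/dtau, dy/dtau) = (-0.798781, 0.927759); Gamma_xxx = -1.173415, Gamma_xxy = 0.000030, Gamma_xyy = -0.000032, Gamma_yxx = -1.065980, Gamma_yxy = 0.000072, Gamma_yyy = -0.000030; k4 = (-0.798781, 0.927759, 0.748772, 0.680283)
  Y <- Y + (h/6)(k1 + 2k2 + 2k3 + k4): x = 0.0721, y = 0.1694, dx/dtau = -0.7992, dy/dtau = 0.9275
step 3:
  k1: at (x, y) = (0.072065, 0.169371), (dx/dtau, dy/dtau) = (-0.799153, 0.927451); Gamma_xxx = -1.173636, Gamma_xxy = 0.000031, Gamma_xyy = -0.000033, Gamma_yxx = -1.066067, Gamma_yxy = 0.000073, Gamma_yyy = -0.000031; k1 = (-0.799153, 0.927451, 0.749610, 0.680973)
  k2: at (x, y) = (0.032108, 0.215744), (dx/dtau, dy/dtau) = (-0.761672, 0.961500); Gamma_xxx = -1.139592, Gamma_xxy = 0.000002, Gamma_xyy = -0.000003, Gamma_yxx = -1.054429, Gamma_yxy = 0.000006, Gamma_yyy = -0.000002; k2 = (-0.761672, 0.961500, 0.661134, 0.611733)
  k3: at (x, y) = (0.033982, 0.217446), (dx/dtau, dy/dtau) = (-0.766096, 0.958038); Gamma_xxx = -1.141147, Gamma_xxy = 0.000003, Gamma_xyy = -0.000003, Gamma_yxx = -1.054883, Gamma_yxy = 0.000007, Gamma_yyy = -0.000003; k3 = (-0.766096, 0.958038, 0.669750, 0.619127)
  k4: at (x, y) = (-0.004544, 0.265175), (dx/dtau, dy/dtau) = (-0.732178, 0.989364); Gamma_xxx = -1.109938, Gamma_xxy = 0.000000, Gamma_xyy = 0.000000, Gamma_yxx = -1.047336, Gamma_yxy = 0.000000, Gamma_yyy = 0.000000; k4 = (-0.732178, 0.989364, 0.595020, 0.561460)
  Y <- Y + (h/6)(k1 + 2k2 + 2k3 + k4): x = -0.0044, y = 0.2653, dx/dtau = -0.7324, dy/dtau = 0.9892
step 4:
  k1: at (x, y) = (-0.004382, 0.265303), (dx/dtau, dy/dtau) = (-0.732379, 0.989187); Gamma_xxx = -1.110066, Gamma_xxy = 0.000000, Gamma_xyy = 0.000000, Gamma_yxx = -1.047360, Gamma_yxy = 0.000000, Gamma_yyy = 0.000000; k1 = (-0.732379, 0.989187, 0.595417, 0.561782)
  k2: at (x, y) = (-0.041001, 0.314762), (dx/dtau, dy/dtau) = (-0.702609, 1.017276); Gamma_xxx = -1.081817, Gamma_xxy = -0.000004, Gamma_xyy = 0.000005, Gamma_yxx = -1.043517, Gamma_yxy = -0.000012, Gamma_yyy = 0.000004; k2 = (-0.702609, 1.017276, 0.534037, 0.515119)
  k3: at (x, y) = (-0.039513, 0.316167), (dx/dtau, dy/dtau) = (-0.705677, 1.014943); Gamma_xxx = -1.082939, Gamma_xxy = -0.000004, Gamma_xyy = 0.000004, Gamma_yxx = -1.043612, Gamma_yxy = -0.000011, Gamma_yyy = 0.000004; k3 = (-0.705677, 1.014943, 0.539273, 0.519679)
  k4: at (x, y) = (-0.074950, 0.366797), (dx/dtau, dy/dtau) = (-0.678452, 1.041155); Gamma_xxx = -1.056762, Gamma_xxy = -0.000025, Gamma_xyy = 0.000027, Gamma_yxx = -1.042731, Gamma_yxy = -0.000073, Gamma_yyy = 0.000025; k4 = (-0.678452, 1.041155, 0.486360, 0.479836)
  Y <- Y + (h/6)(k1 + 2k2 + 2k3 + k4): x = -0.0748, y = 0.3669, dx/dtau = -0.6786, dy/dtau = 1.0410

Answer: x = -0.0748, y = 0.3669, dx/dtau = -0.6786, dy/dtau = 1.0410


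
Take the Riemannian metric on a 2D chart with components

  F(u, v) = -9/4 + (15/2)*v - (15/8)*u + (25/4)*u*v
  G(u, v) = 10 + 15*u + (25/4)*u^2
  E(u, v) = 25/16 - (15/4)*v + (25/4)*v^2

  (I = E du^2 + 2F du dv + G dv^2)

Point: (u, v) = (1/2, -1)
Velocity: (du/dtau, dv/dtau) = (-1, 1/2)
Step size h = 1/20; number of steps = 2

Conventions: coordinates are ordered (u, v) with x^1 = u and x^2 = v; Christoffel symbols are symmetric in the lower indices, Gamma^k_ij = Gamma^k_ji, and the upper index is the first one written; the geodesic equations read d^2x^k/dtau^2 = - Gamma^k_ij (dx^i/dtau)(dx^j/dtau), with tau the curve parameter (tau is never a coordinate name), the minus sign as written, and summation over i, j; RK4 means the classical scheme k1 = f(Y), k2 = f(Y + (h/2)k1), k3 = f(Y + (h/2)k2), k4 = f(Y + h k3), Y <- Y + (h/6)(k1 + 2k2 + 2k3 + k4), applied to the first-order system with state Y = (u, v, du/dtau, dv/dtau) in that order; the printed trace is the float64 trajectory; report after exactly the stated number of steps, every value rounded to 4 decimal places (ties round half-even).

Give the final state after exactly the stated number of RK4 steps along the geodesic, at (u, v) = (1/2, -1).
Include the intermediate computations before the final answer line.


f(Y) = (du/dtau, dv/dtau, -Gamma^u_ij Y'^i Y'^j, -Gamma^v_ij Y'^i Y'^j) with the Gammas evaluated at the stage position; h = 0.050000; intermediate values shown to 6 dp
step 0: u = 0.5000, v = -1.0000, du/dtau = -1.0000, dv/dtau = 0.5000
step 1:
  k1: at (u, v) = (0.500000, -1.000000), (du/dtau, dv/dtau) = (-1.000000, 0.500000); Gamma_uuu = 0.000000, Gamma_uuv = -0.274262, Gamma_uvv = 0.000000, Gamma_vuu = 0.000000, Gamma_vuv = 0.358650, Gamma_vvv = 0.000000; k1 = (-1.000000, 0.500000, -0.274262, 0.358650)
  k2: at (u, v) = (0.475000, -0.987500), (du/dtau, dv/dtau) = (-1.006857, 0.508966); Gamma_uuu = 0.000000, Gamma_uuv = -0.278482, Gamma_uvv = 0.000000, Gamma_vuu = 0.000000, Gamma_vuv = 0.362297, Gamma_vvv = 0.000000; k2 = (-1.006857, 0.508966, -0.285419, 0.371322)
  k3: at (u, v) = (0.474829, -0.987276), (du/dtau, dv/dtau) = (-1.007135, 0.509283); Gamma_uuu = 0.000000, Gamma_uuv = -0.278503, Gamma_uvv = 0.000000, Gamma_vuu = 0.000000, Gamma_vuv = 0.362350, Gamma_vvv = 0.000000; k3 = (-1.007135, 0.509283, -0.285698, 0.371711)
  k4: at (u, v) = (0.449643, -0.974536), (du/dtau, dv/dtau) = (-1.014285, 0.518586); Gamma_uuu = 0.000000, Gamma_uuv = -0.282868, Gamma_uvv = 0.000000, Gamma_vuu = 0.000000, Gamma_vuv = 0.366118, Gamma_vvv = 0.000000; k4 = (-1.014285, 0.518586, -0.297573, 0.385152)
  Y <- Y + (h/6)(k1 + 2k2 + 2k3 + k4): u = 0.4496, v = -0.9745, du/dtau = -1.0143, dv/dtau = 0.5186
step 2:
  k1: at (u, v) = (0.449648, -0.974541), (du/dtau, dv/dtau) = (-1.014284, 0.518582); Gamma_uuu = 0.000000, Gamma_uuv = -0.282867, Gamma_uvv = 0.000000, Gamma_vuu = 0.000000, Gamma_vuv = 0.366117, Gamma_vvv = 0.000000; k1 = (-1.014284, 0.518582, -0.297570, 0.385148)
  k2: at (u, v) = (0.424291, -0.961576), (du/dtau, dv/dtau) = (-1.021723, 0.528211); Gamma_uuu = 0.000000, Gamma_uuv = -0.287382, Gamma_uvv = 0.000000, Gamma_vuu = 0.000000, Gamma_vuv = 0.370007, Gamma_vvv = 0.000000; k2 = (-1.021723, 0.528211, -0.310192, 0.399374)
  k3: at (u, v) = (0.424105, -0.961336), (du/dtau, dv/dtau) = (-1.022039, 0.528567); Gamma_uuu = 0.000000, Gamma_uuv = -0.287406, Gamma_uvv = 0.000000, Gamma_vuu = 0.000000, Gamma_vuv = 0.370066, Gamma_vvv = 0.000000; k3 = (-1.022039, 0.528567, -0.310523, 0.399831)
  k4: at (u, v) = (0.398546, -0.948113), (du/dtau, dv/dtau) = (-1.029810, 0.538574); Gamma_uuu = 0.000000, Gamma_uuv = -0.292084, Gamma_uvv = 0.000000, Gamma_vuu = 0.000000, Gamma_vuv = 0.374092, Gamma_vvv = 0.000000; k4 = (-1.029810, 0.538574, -0.323996, 0.414964)
  Y <- Y + (h/6)(k1 + 2k2 + 2k3 + k4): u = 0.3986, v = -0.9481, du/dtau = -1.0298, dv/dtau = 0.5386

Answer: u = 0.3986, v = -0.9481, du/dtau = -1.0298, dv/dtau = 0.5386


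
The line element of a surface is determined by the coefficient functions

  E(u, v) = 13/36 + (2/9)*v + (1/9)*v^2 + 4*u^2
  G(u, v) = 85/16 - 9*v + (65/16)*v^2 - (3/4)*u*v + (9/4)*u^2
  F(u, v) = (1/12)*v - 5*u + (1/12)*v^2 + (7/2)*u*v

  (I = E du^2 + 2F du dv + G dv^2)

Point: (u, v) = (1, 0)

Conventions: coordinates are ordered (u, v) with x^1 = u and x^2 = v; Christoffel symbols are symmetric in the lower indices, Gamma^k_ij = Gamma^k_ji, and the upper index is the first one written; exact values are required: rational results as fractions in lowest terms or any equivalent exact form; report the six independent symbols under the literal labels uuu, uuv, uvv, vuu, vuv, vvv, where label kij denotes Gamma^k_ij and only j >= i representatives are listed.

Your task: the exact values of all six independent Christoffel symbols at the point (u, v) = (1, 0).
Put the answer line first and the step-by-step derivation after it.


Answer: Gamma_uuu = 2704/4597, Gamma_uuv = 6964/4597, Gamma_uvv = -8232/4597, Gamma_vuu = -11872/41373, Gamma_vuv = 5972/4597, Gamma_vvv = -8406/4597

E = 157/36, F = -5, G = 121/16 at the point
E_u = 8, E_v = 2/9, F_u = -5, F_v = 43/12, G_u = 9/2, G_v = -39/4
EG - F^2 = 4597/576;  g^inv = (576/4597) * [[121/16, 5], [5, 157/36]]
first-kind symbols [ij,l] = (1/2)(d_i g_jl + d_j g_il - d_l g_ij): [uu,u] = E_u/2 = 4, [uu,v] = F_u - E_v/2 = -46/9, [uv,u] = E_v/2 = 1/9, [uv,v] = G_u/2 = 9/4, [vv,u] = F_v - G_u/2 = 4/3, [vv,v] = G_v/2 = -39/8
Gamma^u_ij = (G*[ij,u] - F*[ij,v])/(EG - F^2), Gamma^v_ij = (E*[ij,v] - F*[ij,u])/(EG - F^2)


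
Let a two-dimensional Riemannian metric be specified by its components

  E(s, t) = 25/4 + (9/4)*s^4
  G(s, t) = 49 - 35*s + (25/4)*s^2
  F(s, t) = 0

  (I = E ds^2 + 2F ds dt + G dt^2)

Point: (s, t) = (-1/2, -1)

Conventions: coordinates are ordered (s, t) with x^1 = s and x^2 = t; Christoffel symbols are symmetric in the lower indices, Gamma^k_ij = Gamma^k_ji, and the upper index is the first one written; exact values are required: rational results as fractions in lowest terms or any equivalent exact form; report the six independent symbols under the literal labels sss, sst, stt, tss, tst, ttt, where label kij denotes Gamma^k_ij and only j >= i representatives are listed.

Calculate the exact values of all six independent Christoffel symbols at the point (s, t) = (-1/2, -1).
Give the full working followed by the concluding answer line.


E = 409/64, F = 0, G = 1089/16 at the point
E_s = -9/8, E_t = 0, F_s = 0, F_t = 0, G_s = -165/4, G_t = 0
EG - F^2 = 445401/1024;  g^inv = (1024/445401) * [[1089/16, 0], [0, 409/64]]
first-kind symbols [ij,l] = (1/2)(d_i g_jl + d_j g_il - d_l g_ij): [ss,s] = E_s/2 = -9/16, [ss,t] = F_s - E_t/2 = 0, [st,s] = E_t/2 = 0, [st,t] = G_s/2 = -165/8, [tt,s] = F_t - G_s/2 = 165/8, [tt,t] = G_t/2 = 0
Gamma^s_ij = (G*[ij,s] - F*[ij,t])/(EG - F^2), Gamma^t_ij = (E*[ij,t] - F*[ij,s])/(EG - F^2)

Answer: Gamma_sss = -36/409, Gamma_sst = 0, Gamma_stt = 1320/409, Gamma_tss = 0, Gamma_tst = -10/33, Gamma_ttt = 0


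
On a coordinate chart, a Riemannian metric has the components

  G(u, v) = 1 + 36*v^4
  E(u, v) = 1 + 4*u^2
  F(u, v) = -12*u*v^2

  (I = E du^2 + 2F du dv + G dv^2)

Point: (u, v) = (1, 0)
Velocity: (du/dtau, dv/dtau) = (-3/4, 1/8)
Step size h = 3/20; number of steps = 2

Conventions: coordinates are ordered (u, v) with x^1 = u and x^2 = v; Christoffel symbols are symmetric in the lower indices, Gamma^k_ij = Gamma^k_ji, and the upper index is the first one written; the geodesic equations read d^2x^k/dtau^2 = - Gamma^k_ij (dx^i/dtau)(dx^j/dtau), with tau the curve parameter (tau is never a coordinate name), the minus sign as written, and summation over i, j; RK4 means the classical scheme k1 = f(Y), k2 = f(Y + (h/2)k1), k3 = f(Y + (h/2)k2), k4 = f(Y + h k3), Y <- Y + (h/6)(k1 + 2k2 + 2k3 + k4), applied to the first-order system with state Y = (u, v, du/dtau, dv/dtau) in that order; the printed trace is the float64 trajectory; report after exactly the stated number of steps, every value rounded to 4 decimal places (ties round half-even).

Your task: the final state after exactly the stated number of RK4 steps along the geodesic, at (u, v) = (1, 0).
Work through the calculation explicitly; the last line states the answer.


f(Y) = (du/dtau, dv/dtau, -Gamma^u_ij Y'^i Y'^j, -Gamma^v_ij Y'^i Y'^j) with the Gammas evaluated at the stage position; h = 0.150000; intermediate values shown to 6 dp
step 0: u = 1.0000, v = 0.0000, du/dtau = -0.7500, dv/dtau = 0.1250
step 1:
  k1: at (u, v) = (1.000000, 0.000000), (du/dtau, dv/dtau) = (-0.750000, 0.125000); Gamma_uuu = 0.800000, Gamma_uuv = 0.000000, Gamma_uvv = 0.000000, Gamma_vuu = 0.000000, Gamma_vuv = 0.000000, Gamma_vvv = 0.000000; k1 = (-0.750000, 0.125000, -0.450000, 0.000000)
  k2: at (u, v) = (0.943750, 0.009375), (du/dtau, dv/dtau) = (-0.783750, 0.125000); Gamma_uuu = 0.827369, Gamma_uuv = 0.000000, Gamma_uvv = -0.046539, Gamma_vuu = -0.000231, Gamma_vuv = 0.000000, Gamma_vvv = 0.000013; k2 = (-0.783750, 0.125000, -0.507496, 0.000142)
  k3: at (u, v) = (0.941219, 0.009375), (du/dtau, dv/dtau) = (-0.788062, 0.125011); Gamma_uuu = 0.828616, Gamma_uuv = 0.000000, Gamma_uvv = -0.046610, Gamma_vuu = -0.000232, Gamma_vuv = 0.000000, Gamma_vvv = 0.000013; k3 = (-0.788062, 0.125011, -0.513877, 0.000144)
  k4: at (u, v) = (0.881791, 0.018752), (du/dtau, dv/dtau) = (-0.827082, 0.125022); Gamma_uuu = 0.858144, Gamma_uuv = 0.000000, Gamma_uvv = -0.096549, Gamma_vuu = -0.001027, Gamma_vuv = 0.000000, Gamma_vvv = 0.000115; k4 = (-0.827082, 0.125022, -0.585516, 0.000700)
  Y <- Y + (h/6)(k1 + 2k2 + 2k3 + k4): u = 0.8820, v = 0.0188, du/dtau = -0.8270, dv/dtau = 0.1250
step 2:
  k1: at (u, v) = (0.881982, 0.018751), (du/dtau, dv/dtau) = (-0.826957, 0.125032); Gamma_uuu = 0.858048, Gamma_uuv = 0.000000, Gamma_uvv = -0.096536, Gamma_vuu = -0.001026, Gamma_vuv = 0.000000, Gamma_vvv = 0.000115; k1 = (-0.826957, 0.125032, -0.585273, 0.000700)
  k2: at (u, v) = (0.819961, 0.028128), (du/dtau, dv/dtau) = (-0.870852, 0.125084); Gamma_uuu = 0.888999, Gamma_uuv = 0.000000, Gamma_uvv = -0.150037, Gamma_vuu = -0.002573, Gamma_vuv = 0.000000, Gamma_vvv = 0.000434; k2 = (-0.870852, 0.125084, -0.671855, 0.001945)
  k3: at (u, v) = (0.816668, 0.028132), (du/dtau, dv/dtau) = (-0.877346, 0.125178); Gamma_uuu = 0.890633, Gamma_uuv = 0.000000, Gamma_uvv = -0.150334, Gamma_vuu = -0.002589, Gamma_vuv = 0.000000, Gamma_vvv = 0.000437; k3 = (-0.877346, 0.125178, -0.683196, 0.001986)
  k4: at (u, v) = (0.750381, 0.037528), (du/dtau, dv/dtau) = (-0.929436, 0.125330); Gamma_uuu = 0.922877, Gamma_uuv = 0.000000, Gamma_uvv = -0.207801, Gamma_vuu = -0.005196, Gamma_vuv = 0.000000, Gamma_vvv = 0.001170; k4 = (-0.929436, 0.125330, -0.793964, 0.004470)
  Y <- Y + (h/6)(k1 + 2k2 + 2k3 + k4): u = 0.7507, v = 0.0375, du/dtau = -0.9292, dv/dtau = 0.1254

Answer: u = 0.7507, v = 0.0375, du/dtau = -0.9292, dv/dtau = 0.1254


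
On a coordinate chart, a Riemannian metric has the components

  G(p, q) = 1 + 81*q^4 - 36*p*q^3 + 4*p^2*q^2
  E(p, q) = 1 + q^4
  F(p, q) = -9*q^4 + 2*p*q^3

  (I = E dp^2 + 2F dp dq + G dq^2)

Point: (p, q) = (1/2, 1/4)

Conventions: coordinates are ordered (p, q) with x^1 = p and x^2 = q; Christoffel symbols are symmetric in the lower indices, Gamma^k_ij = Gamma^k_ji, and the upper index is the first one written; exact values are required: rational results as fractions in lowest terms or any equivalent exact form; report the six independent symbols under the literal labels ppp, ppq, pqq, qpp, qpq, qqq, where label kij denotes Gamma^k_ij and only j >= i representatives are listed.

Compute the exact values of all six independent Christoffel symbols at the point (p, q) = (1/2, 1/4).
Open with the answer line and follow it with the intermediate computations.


Answer: Gamma_ppp = 0, Gamma_ppq = 4/141, Gamma_pqq = -28/141, Gamma_qpp = 0, Gamma_qpq = -20/141, Gamma_qqq = 140/141

E = 257/256, F = -5/256, G = 281/256 at the point
E_p = 0, E_q = 1/16, F_p = 1/32, F_q = -3/8, G_p = -5/16, G_q = 35/16
EG - F^2 = 141/128;  g^inv = (128/141) * [[281/256, 5/256], [5/256, 257/256]]
first-kind symbols [ij,l] = (1/2)(d_i g_jl + d_j g_il - d_l g_ij): [pp,p] = E_p/2 = 0, [pp,q] = F_p - E_q/2 = 0, [pq,p] = E_q/2 = 1/32, [pq,q] = G_p/2 = -5/32, [qq,p] = F_q - G_p/2 = -7/32, [qq,q] = G_q/2 = 35/32
Gamma^p_ij = (G*[ij,p] - F*[ij,q])/(EG - F^2), Gamma^q_ij = (E*[ij,q] - F*[ij,p])/(EG - F^2)


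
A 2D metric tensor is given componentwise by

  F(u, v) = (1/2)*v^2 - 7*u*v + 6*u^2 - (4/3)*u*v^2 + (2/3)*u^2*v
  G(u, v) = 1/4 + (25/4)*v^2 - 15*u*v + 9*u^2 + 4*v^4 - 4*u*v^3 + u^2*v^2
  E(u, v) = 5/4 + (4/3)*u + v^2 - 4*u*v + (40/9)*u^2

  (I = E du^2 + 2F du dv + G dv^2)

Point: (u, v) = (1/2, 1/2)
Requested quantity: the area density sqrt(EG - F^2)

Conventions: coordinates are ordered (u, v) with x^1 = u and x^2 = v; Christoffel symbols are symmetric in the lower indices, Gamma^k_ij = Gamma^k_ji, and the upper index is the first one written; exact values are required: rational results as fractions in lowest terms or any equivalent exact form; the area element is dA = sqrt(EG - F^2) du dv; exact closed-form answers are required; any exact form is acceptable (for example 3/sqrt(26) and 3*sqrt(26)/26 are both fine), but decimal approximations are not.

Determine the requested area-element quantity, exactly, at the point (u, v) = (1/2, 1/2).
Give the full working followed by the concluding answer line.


E = 41/18, F = -5/24, G = 3/8; EG - F^2 = 467/576

Answer: sqrt(EG - F^2) = sqrt(467)/24


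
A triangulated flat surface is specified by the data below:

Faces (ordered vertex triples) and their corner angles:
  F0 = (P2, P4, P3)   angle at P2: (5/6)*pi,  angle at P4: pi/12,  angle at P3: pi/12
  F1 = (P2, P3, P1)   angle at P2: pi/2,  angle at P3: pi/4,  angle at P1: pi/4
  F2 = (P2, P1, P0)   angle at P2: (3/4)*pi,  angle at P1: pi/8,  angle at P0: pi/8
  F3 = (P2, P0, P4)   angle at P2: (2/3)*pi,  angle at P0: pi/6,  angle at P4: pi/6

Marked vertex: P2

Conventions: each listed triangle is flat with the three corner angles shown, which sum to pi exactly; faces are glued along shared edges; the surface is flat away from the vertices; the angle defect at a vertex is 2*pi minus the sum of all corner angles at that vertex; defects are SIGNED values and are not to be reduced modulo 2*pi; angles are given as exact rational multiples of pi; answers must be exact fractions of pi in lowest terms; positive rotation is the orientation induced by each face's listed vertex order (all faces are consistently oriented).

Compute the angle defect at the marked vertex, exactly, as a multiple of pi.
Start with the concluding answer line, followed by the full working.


Answer: defect(P2) = (-3/4)*pi

Sum of corner angles at P2: (11/4)*pi
defect = 2*pi - (11/4)*pi


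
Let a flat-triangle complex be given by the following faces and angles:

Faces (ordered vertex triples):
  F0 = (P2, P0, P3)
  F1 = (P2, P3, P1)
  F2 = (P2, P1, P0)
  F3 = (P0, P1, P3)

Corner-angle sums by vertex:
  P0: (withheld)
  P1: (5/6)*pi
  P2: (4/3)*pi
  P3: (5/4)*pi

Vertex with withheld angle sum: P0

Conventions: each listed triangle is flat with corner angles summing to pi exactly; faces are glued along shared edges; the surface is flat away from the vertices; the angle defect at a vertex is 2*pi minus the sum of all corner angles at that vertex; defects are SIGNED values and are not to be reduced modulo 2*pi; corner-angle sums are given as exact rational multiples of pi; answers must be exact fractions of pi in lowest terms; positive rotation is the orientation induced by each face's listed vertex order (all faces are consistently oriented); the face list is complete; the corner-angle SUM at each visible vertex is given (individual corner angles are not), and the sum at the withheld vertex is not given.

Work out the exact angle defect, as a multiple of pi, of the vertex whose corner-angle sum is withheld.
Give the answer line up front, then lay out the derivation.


Answer: defect(P0) = (17/12)*pi

V = 4, E = 6, F = 4; chi = V - E + F = 2
Gauss-Bonnet: total defect = 2*pi*chi = 4*pi; visible defects sum to (31/12)*pi


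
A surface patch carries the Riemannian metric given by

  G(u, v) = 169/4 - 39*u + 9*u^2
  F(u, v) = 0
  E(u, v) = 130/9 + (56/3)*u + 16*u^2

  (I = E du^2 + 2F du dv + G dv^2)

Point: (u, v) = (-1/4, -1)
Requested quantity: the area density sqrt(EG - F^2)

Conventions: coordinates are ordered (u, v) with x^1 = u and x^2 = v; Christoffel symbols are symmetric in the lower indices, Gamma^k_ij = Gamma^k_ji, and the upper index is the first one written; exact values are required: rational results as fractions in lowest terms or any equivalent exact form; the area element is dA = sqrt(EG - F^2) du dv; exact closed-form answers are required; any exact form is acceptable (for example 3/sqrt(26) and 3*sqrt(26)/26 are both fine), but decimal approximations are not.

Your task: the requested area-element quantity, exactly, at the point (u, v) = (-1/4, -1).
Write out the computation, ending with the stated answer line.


E = 97/9, F = 0, G = 841/16; EG - F^2 = 81577/144

Answer: sqrt(EG - F^2) = 29*sqrt(97)/12


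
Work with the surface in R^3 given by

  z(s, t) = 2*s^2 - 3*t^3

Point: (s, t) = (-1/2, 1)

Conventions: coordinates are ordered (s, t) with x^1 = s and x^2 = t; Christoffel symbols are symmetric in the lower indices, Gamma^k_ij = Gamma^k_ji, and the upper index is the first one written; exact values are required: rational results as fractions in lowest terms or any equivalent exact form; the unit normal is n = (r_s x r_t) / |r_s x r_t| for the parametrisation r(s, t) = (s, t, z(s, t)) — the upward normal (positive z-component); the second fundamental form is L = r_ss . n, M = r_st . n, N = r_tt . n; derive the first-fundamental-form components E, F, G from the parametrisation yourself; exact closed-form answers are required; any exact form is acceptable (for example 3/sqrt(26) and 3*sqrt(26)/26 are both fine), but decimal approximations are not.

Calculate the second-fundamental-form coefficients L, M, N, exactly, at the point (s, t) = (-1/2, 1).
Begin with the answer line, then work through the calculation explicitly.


Answer: L = 2*sqrt(86)/43, M = 0, N = -9*sqrt(86)/43

z_s = -2, z_t = -9, z_ss = 4, z_st = 0, z_tt = -18
E = 5, F = 18, G = 82; answer radicand W^2 = 86
unnormalised second-form numerators: l = 4, m = 0, n = -18; L = l/sqrt(86), and similarly M = m/sqrt(W^2), N = n/sqrt(W^2)


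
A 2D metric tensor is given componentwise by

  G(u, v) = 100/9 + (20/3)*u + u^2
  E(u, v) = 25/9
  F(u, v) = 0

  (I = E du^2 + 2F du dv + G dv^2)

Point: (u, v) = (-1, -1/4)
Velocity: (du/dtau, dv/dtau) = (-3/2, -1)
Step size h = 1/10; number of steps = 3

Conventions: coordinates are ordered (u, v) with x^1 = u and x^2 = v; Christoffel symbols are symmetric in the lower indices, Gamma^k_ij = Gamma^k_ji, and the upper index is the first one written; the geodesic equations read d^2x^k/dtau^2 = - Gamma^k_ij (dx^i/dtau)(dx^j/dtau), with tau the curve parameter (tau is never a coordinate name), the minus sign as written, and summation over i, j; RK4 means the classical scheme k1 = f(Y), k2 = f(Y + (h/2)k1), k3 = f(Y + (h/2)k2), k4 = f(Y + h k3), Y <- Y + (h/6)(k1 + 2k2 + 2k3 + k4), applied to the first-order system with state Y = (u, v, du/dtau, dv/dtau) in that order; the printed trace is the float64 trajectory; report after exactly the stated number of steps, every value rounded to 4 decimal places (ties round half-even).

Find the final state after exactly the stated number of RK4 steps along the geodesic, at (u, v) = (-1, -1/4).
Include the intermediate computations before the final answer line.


f(Y) = (du/dtau, dv/dtau, -Gamma^u_ij Y'^i Y'^j, -Gamma^v_ij Y'^i Y'^j) with the Gammas evaluated at the stage position; h = 0.100000; intermediate values shown to 6 dp
step 0: u = -1.0000, v = -0.2500, du/dtau = -1.5000, dv/dtau = -1.0000
step 1:
  k1: at (u, v) = (-1.000000, -0.250000), (du/dtau, dv/dtau) = (-1.500000, -1.000000); Gamma_uuu = 0.000000, Gamma_uuv = 0.000000, Gamma_uvv = -0.840000, Gamma_vuu = 0.000000, Gamma_vuv = 0.428571, Gamma_vvv = 0.000000; k1 = (-1.500000, -1.000000, 0.840000, -1.285714)
  k2: at (u, v) = (-1.075000, -0.300000), (du/dtau, dv/dtau) = (-1.458000, -1.064286); Gamma_uuu = 0.000000, Gamma_uuv = 0.000000, Gamma_uvv = -0.813000, Gamma_vuu = 0.000000, Gamma_vuv = 0.442804, Gamma_vvv = 0.000000; k2 = (-1.458000, -1.064286, 0.920888, -1.374225)
  k3: at (u, v) = (-1.072900, -0.303214), (du/dtau, dv/dtau) = (-1.453956, -1.068711); Gamma_uuu = 0.000000, Gamma_uuv = 0.000000, Gamma_uvv = -0.813756, Gamma_vuu = 0.000000, Gamma_vuv = 0.442393, Gamma_vvv = 0.000000; k3 = (-1.453956, -1.068711, 0.929426, -1.374833)
  k4: at (u, v) = (-1.145396, -0.356871), (du/dtau, dv/dtau) = (-1.407057, -1.137483); Gamma_uuu = 0.000000, Gamma_uuv = 0.000000, Gamma_uvv = -0.787658, Gamma_vuu = 0.000000, Gamma_vuv = 0.457051, Gamma_vvv = 0.000000; k4 = (-1.407057, -1.137483, 1.019125, -1.463025)
  Y <- Y + (h/6)(k1 + 2k2 + 2k3 + k4): u = -1.1455, v = -0.3567, du/dtau = -1.4073, dv/dtau = -1.1374
step 2:
  k1: at (u, v) = (-1.145516, -0.356725), (du/dtau, dv/dtau) = (-1.407337, -1.137448); Gamma_uuu = 0.000000, Gamma_uuv = 0.000000, Gamma_uvv = -0.787614, Gamma_vuu = 0.000000, Gamma_vuv = 0.457077, Gamma_vvv = 0.000000; k1 = (-1.407337, -1.137448, 1.019005, -1.463351)
  k2: at (u, v) = (-1.215883, -0.413597), (du/dtau, dv/dtau) = (-1.356387, -1.210615); Gamma_uuu = 0.000000, Gamma_uuv = 0.000000, Gamma_uvv = -0.762282, Gamma_vuu = 0.000000, Gamma_vuv = 0.472266, Gamma_vvv = 0.000000; k2 = (-1.356387, -1.210615, 1.117192, -1.550981)
  k3: at (u, v) = (-1.213336, -0.417255), (du/dtau, dv/dtau) = (-1.351478, -1.214997); Gamma_uuu = 0.000000, Gamma_uuv = 0.000000, Gamma_uvv = -0.763199, Gamma_vuu = 0.000000, Gamma_vuv = 0.471699, Gamma_vvv = 0.000000; k3 = (-1.351478, -1.214997, 1.126648, -1.549097)
  k4: at (u, v) = (-1.280664, -0.478224), (du/dtau, dv/dtau) = (-1.294673, -1.292357); Gamma_uuu = 0.000000, Gamma_uuv = 0.000000, Gamma_uvv = -0.738961, Gamma_vuu = 0.000000, Gamma_vuv = 0.487171, Gamma_vvv = 0.000000; k4 = (-1.294673, -1.292357, 1.234203, -1.630248)
  Y <- Y + (h/6)(k1 + 2k2 + 2k3 + k4): u = -1.2808, v = -0.4781, du/dtau = -1.2950, dv/dtau = -1.2923
step 3:
  k1: at (u, v) = (-1.280812, -0.478075), (du/dtau, dv/dtau) = (-1.294989, -1.292343); Gamma_uuu = 0.000000, Gamma_uuv = 0.000000, Gamma_uvv = -0.738908, Gamma_vuu = 0.000000, Gamma_vuv = 0.487206, Gamma_vvv = 0.000000; k1 = (-1.294989, -1.292343, 1.234088, -1.630746)
  k2: at (u, v) = (-1.345561, -0.542692), (du/dtau, dv/dtau) = (-1.233285, -1.373881); Gamma_uuu = 0.000000, Gamma_uuv = 0.000000, Gamma_uvv = -0.715598, Gamma_vuu = 0.000000, Gamma_vuv = 0.503076, Gamma_vvv = 0.000000; k2 = (-1.233285, -1.373881, 1.350726, -1.704810)
  k3: at (u, v) = (-1.342476, -0.546769), (du/dtau, dv/dtau) = (-1.227453, -1.377584); Gamma_uuu = 0.000000, Gamma_uuv = 0.000000, Gamma_uvv = -0.716709, Gamma_vuu = 0.000000, Gamma_vuv = 0.502296, Gamma_vvv = 0.000000; k3 = (-1.227453, -1.377584, 1.360125, -1.698685)
  k4: at (u, v) = (-1.403557, -0.615833), (du/dtau, dv/dtau) = (-1.158977, -1.462212); Gamma_uuu = 0.000000, Gamma_uuv = 0.000000, Gamma_uvv = -0.694719, Gamma_vuu = 0.000000, Gamma_vuv = 0.518195, Gamma_vvv = 0.000000; k4 = (-1.158977, -1.462212, 1.485355, -1.756338)
  Y <- Y + (h/6)(k1 + 2k2 + 2k3 + k4): u = -1.4037, v = -0.6157, du/dtau = -1.1593, dv/dtau = -1.4622

Answer: u = -1.4037, v = -0.6157, du/dtau = -1.1593, dv/dtau = -1.4622


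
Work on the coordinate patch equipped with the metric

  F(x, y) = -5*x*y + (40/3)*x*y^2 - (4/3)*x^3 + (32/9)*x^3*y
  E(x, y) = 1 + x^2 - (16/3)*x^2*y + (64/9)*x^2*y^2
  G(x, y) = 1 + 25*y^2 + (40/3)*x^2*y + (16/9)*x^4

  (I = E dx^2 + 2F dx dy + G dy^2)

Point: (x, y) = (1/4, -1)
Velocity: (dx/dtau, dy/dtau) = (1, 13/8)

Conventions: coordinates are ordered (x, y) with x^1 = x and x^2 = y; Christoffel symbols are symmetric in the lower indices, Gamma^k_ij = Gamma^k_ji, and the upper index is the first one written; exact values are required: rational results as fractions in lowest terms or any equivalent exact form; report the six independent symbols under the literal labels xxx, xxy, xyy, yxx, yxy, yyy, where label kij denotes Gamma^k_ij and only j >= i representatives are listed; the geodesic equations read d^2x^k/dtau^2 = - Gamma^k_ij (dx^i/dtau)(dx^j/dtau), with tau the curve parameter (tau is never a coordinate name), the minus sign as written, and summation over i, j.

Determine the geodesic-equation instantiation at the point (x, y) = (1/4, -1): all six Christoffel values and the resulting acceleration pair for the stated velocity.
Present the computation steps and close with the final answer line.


E = 265/144, F = 649/144, G = 3625/144 at the point
E_x = 121/18, E_y = -11/9, F_x = 209/12, F_y = -283/36, G_x = -59/9, G_y = -295/6
EG - F^2 = 1873/72;  g^inv = (72/1873) * [[3625/144, -649/144], [-649/144, 265/144]]
first-kind symbols [ij,l] = (1/2)(d_i g_jl + d_j g_il - d_l g_ij): [xx,x] = E_x/2 = 121/36, [xx,y] = F_x - E_y/2 = 649/36, [xy,x] = E_y/2 = -11/18, [xy,y] = G_x/2 = -59/18, [yy,x] = F_y - G_x/2 = -55/12, [yy,y] = G_y/2 = -295/12
Gamma^x_ij = (G*[ij,x] - F*[ij,y])/(EG - F^2), Gamma^y_ij = (E*[ij,y] - F*[ij,x])/(EG - F^2)
Gamma_xxx = 242/1873, Gamma_xxy = -44/1873, Gamma_xyy = -330/1873, Gamma_yxx = 1298/1873, Gamma_yxy = -236/1873, Gamma_yyy = -1770/1873
d^2x/dtau^2 = -(Gamma_xxx*(1)^2 + 2*Gamma_xxy*(1)*(13/8) + Gamma_xyy*(13/8)^2) = 24717/59936
d^2y/dtau^2 = -(Gamma_yxx*(1)^2 + 2*Gamma_yxy*(1)*(13/8) + Gamma_yyy*(13/8)^2) = 132573/59936

Answer: Gamma_xxx = 242/1873, Gamma_xxy = -44/1873, Gamma_xyy = -330/1873, Gamma_yxx = 1298/1873, Gamma_yxy = -236/1873, Gamma_yyy = -1770/1873; accelerations (d^2x/dtau^2, d^2y/dtau^2) = (24717/59936, 132573/59936)


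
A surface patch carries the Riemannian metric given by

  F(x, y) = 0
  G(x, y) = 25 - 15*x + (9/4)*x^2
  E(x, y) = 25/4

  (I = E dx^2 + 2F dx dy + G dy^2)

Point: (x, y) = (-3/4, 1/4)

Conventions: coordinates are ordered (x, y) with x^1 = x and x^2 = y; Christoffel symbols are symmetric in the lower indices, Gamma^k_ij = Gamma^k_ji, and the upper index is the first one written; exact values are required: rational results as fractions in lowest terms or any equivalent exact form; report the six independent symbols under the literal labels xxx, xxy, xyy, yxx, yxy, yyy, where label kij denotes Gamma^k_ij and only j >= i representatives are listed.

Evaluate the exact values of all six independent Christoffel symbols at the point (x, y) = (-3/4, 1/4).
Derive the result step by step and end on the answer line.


E = 25/4, F = 0, G = 2401/64 at the point
E_x = 0, E_y = 0, F_x = 0, F_y = 0, G_x = -147/8, G_y = 0
EG - F^2 = 60025/256;  g^inv = (256/60025) * [[2401/64, 0], [0, 25/4]]
first-kind symbols [ij,l] = (1/2)(d_i g_jl + d_j g_il - d_l g_ij): [xx,x] = E_x/2 = 0, [xx,y] = F_x - E_y/2 = 0, [xy,x] = E_y/2 = 0, [xy,y] = G_x/2 = -147/16, [yy,x] = F_y - G_x/2 = 147/16, [yy,y] = G_y/2 = 0
Gamma^x_ij = (G*[ij,x] - F*[ij,y])/(EG - F^2), Gamma^y_ij = (E*[ij,y] - F*[ij,x])/(EG - F^2)

Answer: Gamma_xxx = 0, Gamma_xxy = 0, Gamma_xyy = 147/100, Gamma_yxx = 0, Gamma_yxy = -12/49, Gamma_yyy = 0
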